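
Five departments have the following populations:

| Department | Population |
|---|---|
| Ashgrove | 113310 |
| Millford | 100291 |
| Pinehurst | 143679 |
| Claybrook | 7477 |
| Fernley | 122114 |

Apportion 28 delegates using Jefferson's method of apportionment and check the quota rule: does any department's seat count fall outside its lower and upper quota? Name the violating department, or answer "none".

Standard quotas: Ashgrove 6.516, Millford 5.768, Pinehurst 8.263, Claybrook 0.430, Fernley 7.023.
Jefferson allocation: Ashgrove 7, Millford 6, Pinehurst 8, Claybrook 0, Fernley 7.
Every allocation lies between the lower and upper quota.

none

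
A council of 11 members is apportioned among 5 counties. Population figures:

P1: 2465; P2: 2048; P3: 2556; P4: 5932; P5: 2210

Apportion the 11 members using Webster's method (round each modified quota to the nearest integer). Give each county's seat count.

P1 2; P2 1; P3 2; P4 4; P5 2

Standard divisor 15211/11 ≈ 1382.818; standard quotas: P1 1.783, P2 1.481, P3 1.848, P4 4.290, P5 1.598.
Rounding to the nearest integer gives P1 2, P2 1, P3 2, P4 4, P5 2 — total 11, matching the house size, so no adjustment is needed.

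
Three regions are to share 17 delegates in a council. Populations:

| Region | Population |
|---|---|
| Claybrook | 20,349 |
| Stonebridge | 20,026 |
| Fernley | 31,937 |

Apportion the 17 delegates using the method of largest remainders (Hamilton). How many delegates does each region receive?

Total 72312; standard divisor 72312/17 ≈ 4253.647.
Standard quotas: Claybrook 4.7839, Stonebridge 4.7080, Fernley 7.5081.
Lower quotas: Claybrook 4, Stonebridge 4, Fernley 7 (sum 15, leaving 2 seats).
Remainders in descending order: Claybrook 0.7839, Stonebridge 0.7080, Fernley 0.5081.
The surplus seats go to Claybrook, Stonebridge.

Claybrook 5, Stonebridge 5, Fernley 7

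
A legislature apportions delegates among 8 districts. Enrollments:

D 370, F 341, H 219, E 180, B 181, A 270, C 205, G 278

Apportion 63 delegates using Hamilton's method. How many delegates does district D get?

Total 2044; standard divisor 2044/63 ≈ 32.444.
Standard quotas: D 11.404, F 10.510, H 6.750, E 5.548, B 5.579, A 8.322, C 6.318, G 8.568.
Lower quotas: D 11, F 10, H 6, E 5, B 5, A 8, C 6, G 8 (sum 59, leaving 4 seats).
Remainders in descending order: H 0.750, B 0.579, G 0.568, E 0.548, F 0.510, D 0.404, A 0.322, C 0.318.
Largest remainders: H, B, G, E receive the extra seats.
D receives 11.

11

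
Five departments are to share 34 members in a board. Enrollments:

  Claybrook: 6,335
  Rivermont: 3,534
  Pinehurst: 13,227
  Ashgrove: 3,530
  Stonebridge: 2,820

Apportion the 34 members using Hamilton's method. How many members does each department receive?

Claybrook 8, Rivermont 4, Pinehurst 15, Ashgrove 4, Stonebridge 3

Standard divisor: 29446 ÷ 34 ≈ 866.059.
Standard quotas: Claybrook 7.3147, Rivermont 4.0806, Pinehurst 15.2726, Ashgrove 4.0759, Stonebridge 3.2561.
Lower quotas: Claybrook 7, Rivermont 4, Pinehurst 15, Ashgrove 4, Stonebridge 3 (sum 33, leaving 1 seat).
Remainders in descending order: Claybrook 0.3147, Pinehurst 0.2726, Stonebridge 0.2561, Rivermont 0.0806, Ashgrove 0.0759.
Largest remainder: Claybrook receives the extra seat.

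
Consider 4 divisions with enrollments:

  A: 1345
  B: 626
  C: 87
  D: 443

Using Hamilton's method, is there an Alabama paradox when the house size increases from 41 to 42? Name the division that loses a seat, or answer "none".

At 41 seats: A 22, B 10, C 2, D 7.
At 42 seats: A 23, B 11, C 1, D 7.
C drops from 2 to 1.

C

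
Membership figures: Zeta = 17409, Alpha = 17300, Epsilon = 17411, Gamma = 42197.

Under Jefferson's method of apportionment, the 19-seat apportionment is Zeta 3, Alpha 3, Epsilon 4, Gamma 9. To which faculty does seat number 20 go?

Zeta

Priority for the next seat is population ÷ (current seats + 1).
Priorities: Zeta 4352.250, Alpha 4325.000, Epsilon 3482.200, Gamma 4219.700.
Highest priority: Zeta.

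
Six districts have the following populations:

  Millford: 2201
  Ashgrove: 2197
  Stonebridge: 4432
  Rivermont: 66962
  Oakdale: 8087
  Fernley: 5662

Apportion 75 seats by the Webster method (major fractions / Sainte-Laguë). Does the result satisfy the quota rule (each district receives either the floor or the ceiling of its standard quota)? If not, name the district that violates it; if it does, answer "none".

Standard quotas: Millford 1.844, Ashgrove 1.840, Stonebridge 3.712, Rivermont 56.088, Oakdale 6.774, Fernley 4.743.
Webster allocation: Millford 2, Ashgrove 2, Stonebridge 4, Rivermont 55, Oakdale 7, Fernley 5.
Rivermont has quota 56.088 (lower 56, upper 57) but receives 55 — outside the quota interval.

Rivermont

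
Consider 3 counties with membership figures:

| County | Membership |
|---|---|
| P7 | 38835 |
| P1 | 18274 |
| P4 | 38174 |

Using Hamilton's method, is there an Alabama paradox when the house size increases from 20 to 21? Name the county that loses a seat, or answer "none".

none

At 20 seats: P7 8, P1 4, P4 8.
At 21 seats: P7 9, P1 4, P4 8.
No county's allocation decreased.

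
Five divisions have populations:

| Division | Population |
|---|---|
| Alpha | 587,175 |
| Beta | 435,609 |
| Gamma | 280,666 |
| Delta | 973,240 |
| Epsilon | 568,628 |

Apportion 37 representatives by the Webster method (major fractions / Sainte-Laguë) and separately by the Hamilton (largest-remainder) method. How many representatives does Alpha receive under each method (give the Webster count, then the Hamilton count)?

Webster: Alpha 8, Beta 6, Gamma 4, Delta 12, Epsilon 7.
Hamilton: Alpha 7, Beta 6, Gamma 4, Delta 13, Epsilon 7.
Alpha gets 8 under Webster and 7 under Hamilton.

8 and 7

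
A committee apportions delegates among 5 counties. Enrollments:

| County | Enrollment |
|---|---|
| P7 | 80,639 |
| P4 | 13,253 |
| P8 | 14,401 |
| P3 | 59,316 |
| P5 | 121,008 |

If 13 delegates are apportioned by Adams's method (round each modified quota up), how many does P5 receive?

5

Standard divisor 288617/13 ≈ 22201.308; standard quotas: P7 3.632, P4 0.597, P8 0.649, P3 2.672, P5 5.450.
Rounding up gives 4, 1, 1, 3, 6 = 15 seats, so the divisor must be adjusted.
With modified divisor 28300: modified quotas P7 2.849, P4 0.468, P8 0.509, P3 2.096, P5 4.276.
Rounding up: P7 3, P4 1, P8 1, P3 3, P5 5 (total 13).
P5 receives 5.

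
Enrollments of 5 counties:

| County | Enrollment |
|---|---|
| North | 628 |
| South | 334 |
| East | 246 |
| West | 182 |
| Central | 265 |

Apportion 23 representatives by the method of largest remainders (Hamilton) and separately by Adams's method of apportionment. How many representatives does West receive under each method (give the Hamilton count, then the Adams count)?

2 and 3

Hamilton: North 9, South 5, East 3, West 2, Central 4.
Adams: North 8, South 5, East 3, West 3, Central 4.
West gets 2 under Hamilton and 3 under Adams.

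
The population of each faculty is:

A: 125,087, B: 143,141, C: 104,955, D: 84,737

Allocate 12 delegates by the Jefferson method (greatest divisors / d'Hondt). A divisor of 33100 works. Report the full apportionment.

With modified divisor 33100: modified quotas A 3.779, B 4.325, C 3.171, D 2.560.
Rounding down: A 3, B 4, C 3, D 2 (total 12).

A=3, B=4, C=3, D=2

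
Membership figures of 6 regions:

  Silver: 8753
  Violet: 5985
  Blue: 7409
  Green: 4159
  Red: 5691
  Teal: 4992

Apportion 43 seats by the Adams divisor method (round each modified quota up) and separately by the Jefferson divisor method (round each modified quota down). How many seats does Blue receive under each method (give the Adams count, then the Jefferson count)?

8 and 9

Adams: Silver 10, Violet 7, Blue 8, Green 5, Red 7, Teal 6.
Jefferson: Silver 10, Violet 7, Blue 9, Green 5, Red 6, Teal 6.
Blue gets 8 under Adams and 9 under Jefferson.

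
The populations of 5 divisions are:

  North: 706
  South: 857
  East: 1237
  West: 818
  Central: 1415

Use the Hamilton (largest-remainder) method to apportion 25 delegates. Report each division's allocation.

The standard divisor is 5033/25 ≈ 201.32.
Standard quotas: North 3.507, South 4.257, East 6.144, West 4.063, Central 7.029.
Lower quotas: North 3, South 4, East 6, West 4, Central 7 (sum 24, leaving 1 seat).
Remainders in descending order: North 0.507, South 0.257, East 0.144, West 0.063, Central 0.029.
Largest remainder: North receives the extra seat.

North 4; South 4; East 6; West 4; Central 7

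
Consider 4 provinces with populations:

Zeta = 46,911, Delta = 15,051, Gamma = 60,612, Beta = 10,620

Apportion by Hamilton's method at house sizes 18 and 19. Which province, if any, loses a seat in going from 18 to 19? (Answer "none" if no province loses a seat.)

Beta

At 18 seats: Zeta 6, Delta 2, Gamma 8, Beta 2.
At 19 seats: Zeta 7, Delta 2, Gamma 9, Beta 1.
Beta drops from 2 to 1.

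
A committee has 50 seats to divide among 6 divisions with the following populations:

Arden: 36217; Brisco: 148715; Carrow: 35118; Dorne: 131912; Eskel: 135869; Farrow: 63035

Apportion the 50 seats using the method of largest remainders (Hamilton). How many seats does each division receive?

Arden: 3; Brisco: 14; Carrow: 3; Dorne: 12; Eskel: 12; Farrow: 6

Standard divisor: 550866 ÷ 50 ≈ 11017.32.
Standard quotas: Arden 3.2873, Brisco 13.4983, Carrow 3.1875, Dorne 11.9731, Eskel 12.3323, Farrow 5.7214.
Lower quotas: Arden 3, Brisco 13, Carrow 3, Dorne 11, Eskel 12, Farrow 5 (sum 47, leaving 3 seats).
Remainders in descending order: Dorne 0.9731, Farrow 0.7214, Brisco 0.4983, Eskel 0.3323, Arden 0.2873, Carrow 0.1875.
The surplus seats go to Dorne, Farrow, Brisco.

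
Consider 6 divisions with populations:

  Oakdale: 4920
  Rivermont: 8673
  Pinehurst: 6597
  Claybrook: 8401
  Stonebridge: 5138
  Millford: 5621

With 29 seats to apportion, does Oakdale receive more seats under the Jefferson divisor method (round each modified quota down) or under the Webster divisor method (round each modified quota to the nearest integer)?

Jefferson: Oakdale 3, Rivermont 7, Pinehurst 5, Claybrook 6, Stonebridge 4, Millford 4.
Webster: Oakdale 4, Rivermont 6, Pinehurst 5, Claybrook 6, Stonebridge 4, Millford 4.
Oakdale gets 3 under Jefferson and 4 under Webster.

Webster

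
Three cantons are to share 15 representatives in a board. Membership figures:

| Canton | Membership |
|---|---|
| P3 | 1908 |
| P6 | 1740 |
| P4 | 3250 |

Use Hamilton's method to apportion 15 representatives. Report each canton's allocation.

Total 6898; standard divisor 6898/15 ≈ 459.867.
Standard quotas: P3 4.149, P6 3.784, P4 7.067.
Lower quotas: P3 4, P6 3, P4 7 (sum 14, leaving 1 seat).
Remainders in descending order: P6 0.784, P3 0.149, P4 0.067.
Largest remainder: P6 receives the extra seat.

P3 4, P6 4, P4 7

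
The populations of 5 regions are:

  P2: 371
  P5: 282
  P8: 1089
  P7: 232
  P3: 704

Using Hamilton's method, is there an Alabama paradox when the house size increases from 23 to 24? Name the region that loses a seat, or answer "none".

At 23 seats: P2 3, P5 3, P8 9, P7 2, P3 6.
At 24 seats: P2 3, P5 3, P8 10, P7 2, P3 6.
No region's allocation decreased.

none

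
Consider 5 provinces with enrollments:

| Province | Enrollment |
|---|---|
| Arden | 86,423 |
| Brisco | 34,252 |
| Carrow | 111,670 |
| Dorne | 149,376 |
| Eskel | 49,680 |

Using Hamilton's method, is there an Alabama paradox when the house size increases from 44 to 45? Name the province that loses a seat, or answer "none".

At 44 seats: Arden 9, Brisco 4, Carrow 11, Dorne 15, Eskel 5.
At 45 seats: Arden 9, Brisco 3, Carrow 12, Dorne 16, Eskel 5.
Brisco drops from 4 to 3.

Brisco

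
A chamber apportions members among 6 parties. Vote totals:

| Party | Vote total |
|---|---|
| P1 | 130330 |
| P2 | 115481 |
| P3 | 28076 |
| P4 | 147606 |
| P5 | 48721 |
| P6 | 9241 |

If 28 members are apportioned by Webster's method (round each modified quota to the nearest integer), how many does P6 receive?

Standard divisor 479455/28 ≈ 17123.393; standard quotas: P1 7.611, P2 6.744, P3 1.640, P4 8.620, P5 2.845, P6 0.540.
Rounding to the nearest integer gives 8, 7, 2, 9, 3, 1 = 30 seats, so the divisor must be adjusted.
With modified divisor 17600: modified quotas P1 7.405, P2 6.561, P3 1.595, P4 8.387, P5 2.768, P6 0.525.
Rounding to the nearest integer: P1 7, P2 7, P3 2, P4 8, P5 3, P6 1 (total 28).
P6 receives 1.

1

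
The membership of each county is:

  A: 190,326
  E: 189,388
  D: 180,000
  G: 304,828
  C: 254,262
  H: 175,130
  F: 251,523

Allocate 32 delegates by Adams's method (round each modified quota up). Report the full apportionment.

Standard divisor 1545457/32 ≈ 48295.531; standard quotas: A 3.941, E 3.921, D 3.727, G 6.312, C 5.265, H 3.626, F 5.208.
Rounding up gives 4, 4, 4, 7, 6, 4, 6 = 35 seats, so the divisor must be adjusted.
With modified divisor 54600: modified quotas A 3.486, E 3.469, D 3.297, G 5.583, C 4.657, H 3.208, F 4.607.
Rounding up: A 4, E 4, D 4, G 6, C 5, H 4, F 5 (total 32).

A: 4, E: 4, D: 4, G: 6, C: 5, H: 4, F: 5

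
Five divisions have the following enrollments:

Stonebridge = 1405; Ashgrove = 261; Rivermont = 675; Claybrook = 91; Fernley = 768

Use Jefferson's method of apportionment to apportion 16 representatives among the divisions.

Stonebridge: 8, Ashgrove: 1, Rivermont: 3, Claybrook: 0, Fernley: 4

Standard divisor 3200/16 ≈ 200; standard quotas: Stonebridge 7.025, Ashgrove 1.305, Rivermont 3.375, Claybrook 0.455, Fernley 3.840.
Rounding down gives 7, 1, 3, 0, 3 = 14 seats, so the divisor must be adjusted.
With modified divisor 170: modified quotas Stonebridge 8.265, Ashgrove 1.535, Rivermont 3.971, Claybrook 0.535, Fernley 4.518.
Rounding down: Stonebridge 8, Ashgrove 1, Rivermont 3, Claybrook 0, Fernley 4 (total 16).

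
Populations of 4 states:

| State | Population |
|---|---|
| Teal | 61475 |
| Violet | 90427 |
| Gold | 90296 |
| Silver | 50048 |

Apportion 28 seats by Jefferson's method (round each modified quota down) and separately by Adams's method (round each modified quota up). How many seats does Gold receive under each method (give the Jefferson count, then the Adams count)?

9 and 8

Jefferson: Teal 6, Violet 9, Gold 9, Silver 4.
Adams: Teal 6, Violet 9, Gold 8, Silver 5.
Gold gets 9 under Jefferson and 8 under Adams.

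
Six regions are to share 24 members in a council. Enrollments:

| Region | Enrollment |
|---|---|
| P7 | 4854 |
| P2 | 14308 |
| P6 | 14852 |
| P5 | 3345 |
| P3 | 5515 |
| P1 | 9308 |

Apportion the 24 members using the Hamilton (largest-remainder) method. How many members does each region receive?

Standard divisor: 52182 ÷ 24 ≈ 2174.25.
Standard quotas: P7 2.2325, P2 6.5807, P6 6.8309, P5 1.5385, P3 2.5365, P1 4.2810.
Lower quotas: P7 2, P2 6, P6 6, P5 1, P3 2, P1 4 (sum 21, leaving 3 seats).
Remainders in descending order: P6 0.8309, P2 0.5807, P5 0.5385, P3 0.5365, P1 0.2810, P7 0.2325.
Largest remainders: P6, P2, P5 receive the extra seats.

P7 2, P2 7, P6 7, P5 2, P3 2, P1 4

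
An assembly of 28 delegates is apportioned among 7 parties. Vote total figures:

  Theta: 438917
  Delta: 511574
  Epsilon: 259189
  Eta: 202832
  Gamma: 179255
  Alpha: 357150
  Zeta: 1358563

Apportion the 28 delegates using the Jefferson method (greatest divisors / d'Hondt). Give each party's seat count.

Theta=4; Delta=4; Epsilon=2; Eta=1; Gamma=1; Alpha=3; Zeta=13

Standard divisor 3307480/28 ≈ 118124.286; standard quotas: Theta 3.716, Delta 4.331, Epsilon 2.194, Eta 1.717, Gamma 1.518, Alpha 3.024, Zeta 11.501.
Rounding down gives 3, 4, 2, 1, 1, 3, 11 = 25 seats, so the divisor must be adjusted.
With modified divisor 103400: modified quotas Theta 4.245, Delta 4.948, Epsilon 2.507, Eta 1.962, Gamma 1.734, Alpha 3.454, Zeta 13.139.
Rounding down: Theta 4, Delta 4, Epsilon 2, Eta 1, Gamma 1, Alpha 3, Zeta 13 (total 28).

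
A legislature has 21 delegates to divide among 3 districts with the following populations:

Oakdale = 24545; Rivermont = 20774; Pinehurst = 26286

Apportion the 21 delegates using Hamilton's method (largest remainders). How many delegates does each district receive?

The standard divisor is 71605/21 ≈ 3409.762.
Standard quotas: Oakdale 7.1984, Rivermont 6.0925, Pinehurst 7.7090.
Lower quotas: Oakdale 7, Rivermont 6, Pinehurst 7 (sum 20, leaving 1 seat).
Remainders in descending order: Pinehurst 0.7090, Oakdale 0.1984, Rivermont 0.0925.
The surplus seat goes to Pinehurst.

Oakdale 7, Rivermont 6, Pinehurst 8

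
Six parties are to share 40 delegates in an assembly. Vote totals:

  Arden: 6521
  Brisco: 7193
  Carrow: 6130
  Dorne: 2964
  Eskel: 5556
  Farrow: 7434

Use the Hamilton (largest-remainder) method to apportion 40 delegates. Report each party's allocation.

Arden=7, Brisco=8, Carrow=7, Dorne=4, Eskel=6, Farrow=8

The standard divisor is 35798/40 ≈ 894.95.
Standard quotas: Arden 7.2864, Brisco 8.0373, Carrow 6.8495, Dorne 3.3119, Eskel 6.2082, Farrow 8.3066.
Lower quotas: Arden 7, Brisco 8, Carrow 6, Dorne 3, Eskel 6, Farrow 8 (sum 38, leaving 2 seats).
Remainders in descending order: Carrow 0.8495, Dorne 0.3119, Farrow 0.3066, Arden 0.2864, Eskel 0.2082, Brisco 0.0373.
The surplus seats go to Carrow, Dorne.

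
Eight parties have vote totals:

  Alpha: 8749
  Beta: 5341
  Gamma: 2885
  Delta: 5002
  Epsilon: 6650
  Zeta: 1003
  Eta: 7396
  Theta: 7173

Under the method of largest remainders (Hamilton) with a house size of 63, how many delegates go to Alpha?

12

The standard divisor is 44199/63 ≈ 701.571.
Standard quotas: Alpha 12.4706, Beta 7.6129, Gamma 4.1122, Delta 7.1297, Epsilon 9.4787, Zeta 1.4296, Eta 10.5420, Theta 10.2242.
Lower quotas: Alpha 12, Beta 7, Gamma 4, Delta 7, Epsilon 9, Zeta 1, Eta 10, Theta 10 (sum 60, leaving 3 seats).
Remainders in descending order: Beta 0.6129, Eta 0.5420, Epsilon 0.4787, Alpha 0.4706, Zeta 0.4296, Theta 0.2242, Delta 0.1297, Gamma 0.1122.
The surplus seats go to Beta, Eta, Epsilon.
Alpha receives 12.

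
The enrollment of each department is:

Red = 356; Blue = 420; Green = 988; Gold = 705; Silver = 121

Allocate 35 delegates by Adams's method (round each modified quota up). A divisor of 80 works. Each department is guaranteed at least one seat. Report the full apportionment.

Red 5, Blue 6, Green 13, Gold 9, Silver 2

With modified divisor 80: modified quotas Red 4.450, Blue 5.250, Green 12.350, Gold 8.812, Silver 1.512.
Rounding up: Red 5, Blue 6, Green 13, Gold 9, Silver 2 (total 35).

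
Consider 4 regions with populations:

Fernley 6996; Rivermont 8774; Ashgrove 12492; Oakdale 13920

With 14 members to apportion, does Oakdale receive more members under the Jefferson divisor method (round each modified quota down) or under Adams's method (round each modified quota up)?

Jefferson: Fernley 2, Rivermont 3, Ashgrove 4, Oakdale 5.
Adams: Fernley 3, Rivermont 3, Ashgrove 4, Oakdale 4.
Oakdale gets 5 under Jefferson and 4 under Adams.

Jefferson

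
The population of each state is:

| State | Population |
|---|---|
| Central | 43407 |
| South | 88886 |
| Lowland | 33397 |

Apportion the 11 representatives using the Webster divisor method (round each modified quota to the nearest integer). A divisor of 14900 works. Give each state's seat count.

With modified divisor 14900: modified quotas Central 2.913, South 5.966, Lowland 2.241.
Rounding to the nearest integer: Central 3, South 6, Lowland 2 (total 11).

Central: 3, South: 6, Lowland: 2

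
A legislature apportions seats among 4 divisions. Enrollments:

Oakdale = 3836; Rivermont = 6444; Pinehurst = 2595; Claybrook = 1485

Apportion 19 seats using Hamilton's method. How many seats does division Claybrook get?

2

The standard divisor is 14360/19 ≈ 755.789.
Standard quotas: Oakdale 5.0755, Rivermont 8.5262, Pinehurst 3.4335, Claybrook 1.9648.
Lower quotas: Oakdale 5, Rivermont 8, Pinehurst 3, Claybrook 1 (sum 17, leaving 2 seats).
Remainders in descending order: Claybrook 0.9648, Rivermont 0.5262, Pinehurst 0.4335, Oakdale 0.0755.
The surplus seats go to Claybrook, Rivermont.
Claybrook receives 2.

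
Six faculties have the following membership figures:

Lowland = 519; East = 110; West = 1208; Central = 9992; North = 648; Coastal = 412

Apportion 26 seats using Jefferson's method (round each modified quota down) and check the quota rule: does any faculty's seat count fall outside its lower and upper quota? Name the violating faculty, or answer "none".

Standard quotas: Lowland 1.047, East 0.222, West 2.437, Central 20.156, North 1.307, Coastal 0.831.
Jefferson allocation: Lowland 1, East 0, West 2, Central 22, North 1, Coastal 0.
Central has quota 20.156 (lower 20, upper 21) but receives 22 — outside the quota interval.

Central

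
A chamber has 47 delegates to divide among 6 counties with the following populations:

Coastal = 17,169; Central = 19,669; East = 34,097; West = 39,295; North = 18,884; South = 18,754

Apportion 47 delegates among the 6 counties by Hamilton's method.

The standard divisor is 147868/47 ≈ 3146.128.
Standard quotas: Coastal 5.4572, Central 6.2518, East 10.8378, West 12.4900, North 6.0023, South 5.9610.
Lower quotas: Coastal 5, Central 6, East 10, West 12, North 6, South 5 (sum 44, leaving 3 seats).
Remainders in descending order: South 0.9610, East 0.8378, West 0.4900, Coastal 0.4572, Central 0.2518, North 0.0023.
The surplus seats go to South, East, West.

Coastal 5; Central 6; East 11; West 13; North 6; South 6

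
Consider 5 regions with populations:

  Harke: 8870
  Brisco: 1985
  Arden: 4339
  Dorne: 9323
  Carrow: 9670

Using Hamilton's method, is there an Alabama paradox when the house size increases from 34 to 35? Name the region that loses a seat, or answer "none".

none

At 34 seats: Harke 9, Brisco 2, Arden 4, Dorne 9, Carrow 10.
At 35 seats: Harke 9, Brisco 2, Arden 4, Dorne 10, Carrow 10.
No region's allocation decreased.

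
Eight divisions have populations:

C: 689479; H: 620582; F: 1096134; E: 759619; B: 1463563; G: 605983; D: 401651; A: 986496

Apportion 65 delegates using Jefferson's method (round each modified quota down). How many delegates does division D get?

4

Standard divisor 6623507/65 ≈ 101900.108; standard quotas: C 6.766, H 6.090, F 10.757, E 7.455, B 14.363, G 5.947, D 3.942, A 9.681.
Rounding down gives 6, 6, 10, 7, 14, 5, 3, 9 = 60 seats, so the divisor must be adjusted.
With modified divisor 98000: modified quotas C 7.035, H 6.332, F 11.185, E 7.751, B 14.934, G 6.184, D 4.098, A 10.066.
Rounding down: C 7, H 6, F 11, E 7, B 14, G 6, D 4, A 10 (total 65).
D receives 4.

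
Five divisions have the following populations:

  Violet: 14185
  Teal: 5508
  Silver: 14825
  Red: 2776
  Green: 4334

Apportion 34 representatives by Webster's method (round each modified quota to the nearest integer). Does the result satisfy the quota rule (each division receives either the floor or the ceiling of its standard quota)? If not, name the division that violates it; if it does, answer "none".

Standard quotas: Violet 11.586, Teal 4.499, Silver 12.108, Red 2.267, Green 3.540.
Webster allocation: Violet 12, Teal 4, Silver 12, Red 2, Green 4.
Every allocation lies between the lower and upper quota.

none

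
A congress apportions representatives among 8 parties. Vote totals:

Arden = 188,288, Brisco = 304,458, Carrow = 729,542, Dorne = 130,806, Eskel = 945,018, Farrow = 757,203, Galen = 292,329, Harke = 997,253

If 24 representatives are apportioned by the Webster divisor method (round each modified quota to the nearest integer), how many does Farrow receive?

4

Standard divisor 4344897/24 ≈ 181037.375; standard quotas: Arden 1.040, Brisco 1.682, Carrow 4.030, Dorne 0.723, Eskel 5.220, Farrow 4.183, Galen 1.615, Harke 5.509.
Rounding to the nearest integer gives 1, 2, 4, 1, 5, 4, 2, 6 = 25 seats, so the divisor must be adjusted.
With modified divisor 188100: modified quotas Arden 1.001, Brisco 1.619, Carrow 3.878, Dorne 0.695, Eskel 5.024, Farrow 4.026, Galen 1.554, Harke 5.302.
Rounding to the nearest integer: Arden 1, Brisco 2, Carrow 4, Dorne 1, Eskel 5, Farrow 4, Galen 2, Harke 5 (total 24).
Farrow receives 4.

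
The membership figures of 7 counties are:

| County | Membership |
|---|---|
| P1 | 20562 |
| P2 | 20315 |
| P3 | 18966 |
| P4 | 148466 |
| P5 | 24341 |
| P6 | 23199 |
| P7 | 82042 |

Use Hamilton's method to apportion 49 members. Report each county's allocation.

P1: 3; P2: 3; P3: 3; P4: 22; P5: 3; P6: 3; P7: 12

Total 337891; standard divisor 337891/49 ≈ 6895.735.
Standard quotas: P1 2.9818, P2 2.9460, P3 2.7504, P4 21.5301, P5 3.5299, P6 3.3643, P7 11.8975.
Lower quotas: P1 2, P2 2, P3 2, P4 21, P5 3, P6 3, P7 11 (sum 44, leaving 5 seats).
Remainders in descending order: P1 0.9818, P2 0.9460, P7 0.8975, P3 0.7504, P4 0.5301, P5 0.5299, P6 0.3643.
The surplus seats go to P1, P2, P7, P3, P4.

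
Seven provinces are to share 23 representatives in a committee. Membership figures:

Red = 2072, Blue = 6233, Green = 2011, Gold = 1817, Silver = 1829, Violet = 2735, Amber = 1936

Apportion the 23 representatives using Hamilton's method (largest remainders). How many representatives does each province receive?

Red=3, Blue=8, Green=3, Gold=2, Silver=2, Violet=3, Amber=2

Standard divisor: 18633 ÷ 23 ≈ 810.13.
Standard quotas: Red 2.5576, Blue 7.6938, Green 2.4823, Gold 2.2428, Silver 2.2577, Violet 3.3760, Amber 2.3897.
Lower quotas: Red 2, Blue 7, Green 2, Gold 2, Silver 2, Violet 3, Amber 2 (sum 20, leaving 3 seats).
Remainders in descending order: Blue 0.6938, Red 0.5576, Green 0.4823, Amber 0.3897, Violet 0.3760, Silver 0.2577, Gold 0.2428.
The surplus seats go to Blue, Red, Green.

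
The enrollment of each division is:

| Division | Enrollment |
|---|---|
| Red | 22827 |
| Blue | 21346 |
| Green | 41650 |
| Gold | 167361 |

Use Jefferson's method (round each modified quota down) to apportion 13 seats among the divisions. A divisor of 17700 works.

With modified divisor 17700: modified quotas Red 1.290, Blue 1.206, Green 2.353, Gold 9.455.
Rounding down: Red 1, Blue 1, Green 2, Gold 9 (total 13).

Red 1; Blue 1; Green 2; Gold 9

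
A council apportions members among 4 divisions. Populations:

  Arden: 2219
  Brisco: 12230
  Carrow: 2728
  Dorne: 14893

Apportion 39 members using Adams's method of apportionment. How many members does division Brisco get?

Standard divisor 32070/39 ≈ 822.308; standard quotas: Arden 2.699, Brisco 14.873, Carrow 3.317, Dorne 18.111.
Rounding up gives 3, 15, 4, 19 = 41 seats, so the divisor must be adjusted.
With modified divisor 875: modified quotas Arden 2.536, Brisco 13.977, Carrow 3.118, Dorne 17.021.
Rounding up: Arden 3, Brisco 14, Carrow 4, Dorne 18 (total 39).
Brisco receives 14.

14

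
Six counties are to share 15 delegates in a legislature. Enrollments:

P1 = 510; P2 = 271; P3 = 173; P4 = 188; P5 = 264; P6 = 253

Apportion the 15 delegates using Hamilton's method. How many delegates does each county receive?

The standard divisor is 1659/15 ≈ 110.6.
Standard quotas: P1 4.611, P2 2.450, P3 1.564, P4 1.700, P5 2.387, P6 2.288.
Lower quotas: P1 4, P2 2, P3 1, P4 1, P5 2, P6 2 (sum 12, leaving 3 seats).
Remainders in descending order: P4 0.700, P1 0.611, P3 0.564, P2 0.450, P5 0.387, P6 0.288.
Largest remainders: P4, P1, P3 receive the extra seats.

P1=5; P2=2; P3=2; P4=2; P5=2; P6=2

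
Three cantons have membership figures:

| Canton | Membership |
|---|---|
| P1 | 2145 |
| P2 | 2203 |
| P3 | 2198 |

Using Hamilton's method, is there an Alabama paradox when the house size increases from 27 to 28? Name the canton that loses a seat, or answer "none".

At 27 seats: P1 9, P2 9, P3 9.
At 28 seats: P1 9, P2 10, P3 9.
No canton's allocation decreased.

none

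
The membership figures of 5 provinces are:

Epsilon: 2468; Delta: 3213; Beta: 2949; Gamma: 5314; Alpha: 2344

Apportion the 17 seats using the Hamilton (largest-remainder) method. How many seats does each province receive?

Epsilon 3, Delta 3, Beta 3, Gamma 6, Alpha 2

Standard divisor: 16288 ÷ 17 ≈ 958.118.
Standard quotas: Epsilon 2.5759, Delta 3.3535, Beta 3.0779, Gamma 5.5463, Alpha 2.4465.
Lower quotas: Epsilon 2, Delta 3, Beta 3, Gamma 5, Alpha 2 (sum 15, leaving 2 seats).
Remainders in descending order: Epsilon 0.5759, Gamma 0.5463, Alpha 0.4465, Delta 0.3535, Beta 0.0779.
Largest remainders: Epsilon, Gamma receive the extra seats.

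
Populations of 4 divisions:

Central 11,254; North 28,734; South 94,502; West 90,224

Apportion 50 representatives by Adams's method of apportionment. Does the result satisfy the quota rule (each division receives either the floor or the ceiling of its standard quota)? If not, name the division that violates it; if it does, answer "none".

Standard quotas: Central 2.504, North 6.393, South 21.027, West 20.075.
Adams allocation: Central 3, North 7, South 20, West 20.
South has quota 21.027 (lower 21, upper 22) but receives 20 — outside the quota interval.

South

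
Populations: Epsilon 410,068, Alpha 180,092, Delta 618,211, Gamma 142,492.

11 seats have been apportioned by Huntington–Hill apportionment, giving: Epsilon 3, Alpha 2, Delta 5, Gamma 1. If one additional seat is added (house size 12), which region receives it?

Priority for the next seat is population ÷ (√(s·(s+1))).
Priorities: Epsilon 118376.435, Alpha 73522.251, Delta 112869.370, Gamma 100757.059.
Highest priority: Epsilon.

Epsilon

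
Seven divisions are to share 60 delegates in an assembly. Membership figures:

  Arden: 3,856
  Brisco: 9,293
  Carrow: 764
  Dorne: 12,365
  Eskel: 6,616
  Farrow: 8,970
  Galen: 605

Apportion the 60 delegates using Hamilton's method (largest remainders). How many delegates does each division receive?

Arden=5; Brisco=13; Carrow=1; Dorne=18; Eskel=9; Farrow=13; Galen=1

Total 42469; standard divisor 42469/60 ≈ 707.817.
Standard quotas: Arden 5.4477, Brisco 13.1291, Carrow 1.0794, Dorne 17.4692, Eskel 9.3471, Farrow 12.6728, Galen 0.8547.
Lower quotas: Arden 5, Brisco 13, Carrow 1, Dorne 17, Eskel 9, Farrow 12, Galen 0 (sum 57, leaving 3 seats).
Remainders in descending order: Galen 0.8547, Farrow 0.6728, Dorne 0.4692, Arden 0.4477, Eskel 0.3471, Brisco 0.1291, Carrow 0.0794.
Largest remainders: Galen, Farrow, Dorne receive the extra seats.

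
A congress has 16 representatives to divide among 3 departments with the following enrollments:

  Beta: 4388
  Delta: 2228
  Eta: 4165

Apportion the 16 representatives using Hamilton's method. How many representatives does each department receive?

Beta 7, Delta 3, Eta 6

Standard divisor: 10781 ÷ 16 ≈ 673.812.
Standard quotas: Beta 6.512, Delta 3.307, Eta 6.181.
Lower quotas: Beta 6, Delta 3, Eta 6 (sum 15, leaving 1 seat).
Remainders in descending order: Beta 0.512, Delta 0.307, Eta 0.181.
The surplus seat goes to Beta.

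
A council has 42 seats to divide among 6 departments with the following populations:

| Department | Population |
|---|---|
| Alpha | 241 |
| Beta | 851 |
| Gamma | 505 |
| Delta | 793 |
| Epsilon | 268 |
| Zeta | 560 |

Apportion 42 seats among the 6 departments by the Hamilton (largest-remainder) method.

Alpha=3, Beta=11, Gamma=7, Delta=10, Epsilon=4, Zeta=7

The standard divisor is 3218/42 ≈ 76.619.
Standard quotas: Alpha 3.145, Beta 11.107, Gamma 6.591, Delta 10.350, Epsilon 3.498, Zeta 7.309.
Lower quotas: Alpha 3, Beta 11, Gamma 6, Delta 10, Epsilon 3, Zeta 7 (sum 40, leaving 2 seats).
Remainders in descending order: Gamma 0.591, Epsilon 0.498, Delta 0.350, Zeta 0.309, Alpha 0.145, Beta 0.107.
Largest remainders: Gamma, Epsilon receive the extra seats.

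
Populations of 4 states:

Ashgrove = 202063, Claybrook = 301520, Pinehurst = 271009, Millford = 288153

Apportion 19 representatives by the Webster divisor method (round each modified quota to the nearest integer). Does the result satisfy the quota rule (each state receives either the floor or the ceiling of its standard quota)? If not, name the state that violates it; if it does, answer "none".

none

Standard quotas: Ashgrove 3.613, Claybrook 5.391, Pinehurst 4.845, Millford 5.152.
Webster allocation: Ashgrove 4, Claybrook 5, Pinehurst 5, Millford 5.
Every allocation lies between the lower and upper quota.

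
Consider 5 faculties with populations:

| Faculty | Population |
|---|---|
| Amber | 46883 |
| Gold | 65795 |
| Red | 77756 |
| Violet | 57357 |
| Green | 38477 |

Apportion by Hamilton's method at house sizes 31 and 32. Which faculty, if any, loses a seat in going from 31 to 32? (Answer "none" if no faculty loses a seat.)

none

At 31 seats: Amber 5, Gold 7, Red 9, Violet 6, Green 4.
At 32 seats: Amber 5, Gold 7, Red 9, Violet 7, Green 4.
No faculty's allocation decreased.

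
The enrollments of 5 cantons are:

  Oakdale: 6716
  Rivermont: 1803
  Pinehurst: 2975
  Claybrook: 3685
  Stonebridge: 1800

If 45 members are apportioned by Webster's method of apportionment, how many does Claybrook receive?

10

Standard divisor 16979/45 ≈ 377.311; standard quotas: Oakdale 17.800, Rivermont 4.779, Pinehurst 7.885, Claybrook 9.766, Stonebridge 4.771.
Rounding to the nearest integer gives 18, 5, 8, 10, 5 = 46 seats, so the divisor must be adjusted.
With modified divisor 386: modified quotas Oakdale 17.399, Rivermont 4.671, Pinehurst 7.707, Claybrook 9.547, Stonebridge 4.663.
Rounding to the nearest integer: Oakdale 17, Rivermont 5, Pinehurst 8, Claybrook 10, Stonebridge 5 (total 45).
Claybrook receives 10.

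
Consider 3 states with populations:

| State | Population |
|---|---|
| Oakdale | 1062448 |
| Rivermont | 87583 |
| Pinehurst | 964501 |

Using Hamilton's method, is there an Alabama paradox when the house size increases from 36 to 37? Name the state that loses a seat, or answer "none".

At 36 seats: Oakdale 18, Rivermont 2, Pinehurst 16.
At 37 seats: Oakdale 19, Rivermont 1, Pinehurst 17.
Rivermont drops from 2 to 1.

Rivermont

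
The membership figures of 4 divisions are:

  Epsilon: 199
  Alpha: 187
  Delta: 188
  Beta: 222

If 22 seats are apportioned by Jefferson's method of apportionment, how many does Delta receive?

Standard divisor 796/22 ≈ 36.182; standard quotas: Epsilon 5.500, Alpha 5.168, Delta 5.196, Beta 6.136.
Rounding down gives 5, 5, 5, 6 = 21 seats, so the divisor must be adjusted.
With modified divisor 32: modified quotas Epsilon 6.219, Alpha 5.844, Delta 5.875, Beta 6.938.
Rounding down: Epsilon 6, Alpha 5, Delta 5, Beta 6 (total 22).
Delta receives 5.

5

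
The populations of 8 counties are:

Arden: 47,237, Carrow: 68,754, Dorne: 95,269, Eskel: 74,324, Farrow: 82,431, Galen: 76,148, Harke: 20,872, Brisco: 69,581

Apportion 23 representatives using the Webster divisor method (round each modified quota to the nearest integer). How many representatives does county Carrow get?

Standard divisor 534616/23 ≈ 23244.174; standard quotas: Arden 2.032, Carrow 2.958, Dorne 4.099, Eskel 3.198, Farrow 3.546, Galen 3.276, Harke 0.898, Brisco 2.993.
Rounding to the nearest integer gives Arden 2, Carrow 3, Dorne 4, Eskel 3, Farrow 4, Galen 3, Harke 1, Brisco 3 — total 23, matching the house size, so no adjustment is needed.
Carrow receives 3.

3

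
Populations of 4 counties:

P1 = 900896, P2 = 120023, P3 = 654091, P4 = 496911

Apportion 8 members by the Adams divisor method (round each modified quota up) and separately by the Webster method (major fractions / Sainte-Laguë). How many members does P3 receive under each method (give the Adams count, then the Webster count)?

2 and 3

Adams: P1 3, P2 1, P3 2, P4 2.
Webster: P1 3, P2 0, P3 3, P4 2.
P3 gets 2 under Adams and 3 under Webster.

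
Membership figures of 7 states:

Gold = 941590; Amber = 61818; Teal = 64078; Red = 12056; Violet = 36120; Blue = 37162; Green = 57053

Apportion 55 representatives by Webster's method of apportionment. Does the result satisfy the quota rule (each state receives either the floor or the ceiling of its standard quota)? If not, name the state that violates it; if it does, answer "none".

Standard quotas: Gold 42.804, Amber 2.810, Teal 2.913, Red 0.548, Violet 1.642, Blue 1.689, Green 2.594.
Webster allocation: Gold 41, Amber 3, Teal 3, Red 1, Violet 2, Blue 2, Green 3.
Gold has quota 42.804 (lower 42, upper 43) but receives 41 — outside the quota interval.

Gold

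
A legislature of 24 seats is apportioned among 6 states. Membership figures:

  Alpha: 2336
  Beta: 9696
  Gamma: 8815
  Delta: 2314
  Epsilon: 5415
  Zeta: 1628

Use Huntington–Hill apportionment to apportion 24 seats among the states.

With divisor 1253: modified quotas Alpha 1.864, Beta 7.738, Gamma 7.035, Delta 1.847, Epsilon 4.322, Zeta 1.299.
Geometric-mean thresholds: Alpha √(1·2)=1.414, Beta √(7·8)=7.483, Gamma √(7·8)=7.483, Delta √(1·2)=1.414, Epsilon √(4·5)=4.472, Zeta √(1·2)=1.414.
Each quota rounded against its threshold gives Alpha 2, Beta 8, Gamma 7, Delta 2, Epsilon 4, Zeta 1 (total 24).

Alpha=2, Beta=8, Gamma=7, Delta=2, Epsilon=4, Zeta=1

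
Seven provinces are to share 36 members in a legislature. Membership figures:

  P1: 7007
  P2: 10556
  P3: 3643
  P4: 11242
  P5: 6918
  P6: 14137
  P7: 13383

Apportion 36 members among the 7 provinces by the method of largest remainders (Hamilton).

The standard divisor is 66886/36 ≈ 1857.944.
Standard quotas: P1 3.7714, P2 5.6815, P3 1.9608, P4 6.0508, P5 3.7235, P6 7.6089, P7 7.2031.
Lower quotas: P1 3, P2 5, P3 1, P4 6, P5 3, P6 7, P7 7 (sum 32, leaving 4 seats).
Remainders in descending order: P3 0.9608, P1 0.7714, P5 0.7235, P2 0.6815, P6 0.6089, P7 0.2031, P4 0.0508.
Largest remainders: P3, P1, P5, P2 receive the extra seats.

P1 4, P2 6, P3 2, P4 6, P5 4, P6 7, P7 7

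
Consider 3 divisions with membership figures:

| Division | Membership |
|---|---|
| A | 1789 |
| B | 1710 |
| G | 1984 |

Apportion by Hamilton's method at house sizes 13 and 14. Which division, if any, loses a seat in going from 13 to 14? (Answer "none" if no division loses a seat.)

none

At 13 seats: A 4, B 4, G 5.
At 14 seats: A 5, B 4, G 5.
No division's allocation decreased.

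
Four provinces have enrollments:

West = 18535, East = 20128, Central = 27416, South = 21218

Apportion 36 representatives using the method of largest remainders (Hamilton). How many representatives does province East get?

8

The standard divisor is 87297/36 ≈ 2424.917.
Standard quotas: West 7.6436, East 8.3005, Central 11.3060, South 8.7500.
Lower quotas: West 7, East 8, Central 11, South 8 (sum 34, leaving 2 seats).
Remainders in descending order: South 0.7500, West 0.6436, Central 0.3060, East 0.3005.
The surplus seats go to South, West.
East receives 8.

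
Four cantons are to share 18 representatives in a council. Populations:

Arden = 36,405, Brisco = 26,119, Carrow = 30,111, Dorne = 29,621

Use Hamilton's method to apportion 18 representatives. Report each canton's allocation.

Arden 5, Brisco 4, Carrow 5, Dorne 4

The standard divisor is 122256/18 = 6792.
Standard quotas: Arden 5.3600, Brisco 3.8456, Carrow 4.4333, Dorne 4.3612.
Lower quotas: Arden 5, Brisco 3, Carrow 4, Dorne 4 (sum 16, leaving 2 seats).
Remainders in descending order: Brisco 0.8456, Carrow 0.4333, Dorne 0.3612, Arden 0.3600.
The surplus seats go to Brisco, Carrow.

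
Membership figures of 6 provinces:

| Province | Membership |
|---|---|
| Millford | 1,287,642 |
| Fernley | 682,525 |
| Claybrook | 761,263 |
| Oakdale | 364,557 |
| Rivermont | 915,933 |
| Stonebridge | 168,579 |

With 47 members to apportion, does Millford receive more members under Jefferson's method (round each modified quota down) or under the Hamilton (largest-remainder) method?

Jefferson: Millford 15, Fernley 8, Claybrook 9, Oakdale 4, Rivermont 10, Stonebridge 1.
Hamilton: Millford 14, Fernley 8, Claybrook 9, Oakdale 4, Rivermont 10, Stonebridge 2.
Millford gets 15 under Jefferson and 14 under Hamilton.

Jefferson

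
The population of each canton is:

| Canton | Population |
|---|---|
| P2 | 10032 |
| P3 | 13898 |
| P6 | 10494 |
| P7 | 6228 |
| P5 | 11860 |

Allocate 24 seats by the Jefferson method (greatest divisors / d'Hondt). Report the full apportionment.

Standard divisor 52512/24 ≈ 2188; standard quotas: P2 4.585, P3 6.352, P6 4.796, P7 2.846, P5 5.420.
Rounding down gives 4, 6, 4, 2, 5 = 21 seats, so the divisor must be adjusted.
With modified divisor 1996: modified quotas P2 5.026, P3 6.963, P6 5.258, P7 3.120, P5 5.942.
Rounding down: P2 5, P3 6, P6 5, P7 3, P5 5 (total 24).

P2=5; P3=6; P6=5; P7=3; P5=5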